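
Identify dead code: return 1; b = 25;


statement follows a return and is unreachable
Dead: 'b = 25'


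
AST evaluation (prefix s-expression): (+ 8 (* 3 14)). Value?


Evaluate inner: (* 3 14) = 42
Evaluate root: (+ 8 42) = 50
Result: 50


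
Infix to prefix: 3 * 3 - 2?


left-to-right (same/higher precedence on left): tree is (- (* 3 3) 2)
Prefix: - * 3 3 2


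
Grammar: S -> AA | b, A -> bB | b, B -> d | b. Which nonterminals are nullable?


A nonterminal is nullable iff some alternative derives ε (directly, or every symbol in it is nullable)
Nullable: {}


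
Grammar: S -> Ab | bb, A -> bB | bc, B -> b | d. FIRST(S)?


Per alternative of S: FIRST(Ab) = {b}; FIRST(bb) = {b}
FIRST(S) = {b}


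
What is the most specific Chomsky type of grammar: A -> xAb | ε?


Single nonterminal LHS, but x^n b^n is not regular
Classification: Type 2 (Context-Free)


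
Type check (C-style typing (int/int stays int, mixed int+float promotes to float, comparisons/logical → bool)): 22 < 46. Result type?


Operand types: int < int
Rule: comparison yields bool
Result type: bool


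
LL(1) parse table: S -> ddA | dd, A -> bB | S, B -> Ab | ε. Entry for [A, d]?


For [A, d]: 'd' ∈ FIRST(S)
Entry: A -> S


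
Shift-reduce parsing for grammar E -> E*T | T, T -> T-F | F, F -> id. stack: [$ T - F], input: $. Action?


handle 'T-F' on top
Action: reduce (T -> T-F)


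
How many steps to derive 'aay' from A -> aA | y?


Derivation: A => aA => aaA => aay
Steps: 3


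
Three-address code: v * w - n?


Break into single-operator statements:
t1 = v * w
t2 = t1 - n


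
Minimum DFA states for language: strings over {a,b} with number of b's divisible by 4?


Track (count of b) mod 4: states 0..3, accept at 0
Minimal DFA: 4 states


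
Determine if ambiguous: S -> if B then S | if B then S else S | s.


dangling else: 'if B then if B then s else s' parses two ways
Ambiguous


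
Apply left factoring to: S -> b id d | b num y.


Common prefix: 'b'
Factored: S -> b S', S' -> id d | num y


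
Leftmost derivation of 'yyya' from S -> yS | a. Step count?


Derivation: S => yS => yyS => yyyS => yyya
Steps: 4


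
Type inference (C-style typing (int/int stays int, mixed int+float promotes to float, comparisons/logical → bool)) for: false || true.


Operand types: bool || bool
Rule: logical operators take bool operands and yield bool
Result type: bool


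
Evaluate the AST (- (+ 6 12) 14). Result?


Evaluate inner: (+ 6 12) = 18
Evaluate root: (- 18 14) = 4
Result: 4


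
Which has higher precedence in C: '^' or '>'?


'>' is relational (level 7); '^' is bitwise XOR (level 4)
Higher level binds tighter
'>' has higher precedence than '^'


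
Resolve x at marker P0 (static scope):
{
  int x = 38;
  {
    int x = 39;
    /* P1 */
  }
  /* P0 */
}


x declared in the same block as P0
x = 38


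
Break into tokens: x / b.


Scan left to right, longest-match per lexeme
Tokens: ID(x), OP(/), ID(b)


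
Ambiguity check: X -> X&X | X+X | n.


'n&n+n' has two parse trees (no precedence encoded between & and +)
Ambiguous


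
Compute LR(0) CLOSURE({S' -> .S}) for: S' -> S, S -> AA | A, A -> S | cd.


Start: S' -> .S
For each item with dot before a nonterminal B, add B -> .γ for every B-production
Closure: [S' -> .S, S -> .AA, S -> .A, A -> .S, A -> .cd]


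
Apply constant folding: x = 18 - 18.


18 - 18 = 0 at compile time
Optimized: x = 0


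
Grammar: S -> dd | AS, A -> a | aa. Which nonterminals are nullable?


A nonterminal is nullable iff some alternative derives ε (directly, or every symbol in it is nullable)
Nullable: {}


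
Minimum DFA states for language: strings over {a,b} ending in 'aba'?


Track the longest suffix of input matching a prefix of 'aba': 4 classes (prefixes of length 0..3)
Minimal DFA: 4 states


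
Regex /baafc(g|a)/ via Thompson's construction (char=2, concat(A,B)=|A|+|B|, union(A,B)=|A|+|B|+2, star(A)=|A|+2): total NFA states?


Syntax tree has 7 char leaf(s), 1 union(s), 0 star(s)
chars contribute 7×2 = 14; each union adds +2; each star adds +2
Total: 14 + 2 + 0 = 16 states


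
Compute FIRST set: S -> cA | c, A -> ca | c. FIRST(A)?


Per alternative of A: FIRST(ca) = {c}; FIRST(c) = {c}
FIRST(A) = {c}


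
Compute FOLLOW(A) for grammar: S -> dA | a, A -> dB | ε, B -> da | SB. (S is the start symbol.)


$ ∈ FOLLOW(S). For each A -> αBβ: add FIRST(β)\{ε} to FOLLOW(B); if β nullable, add FOLLOW(A).
FOLLOW(A) = {$, a, d}


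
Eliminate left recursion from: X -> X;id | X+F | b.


Left-recursive alternatives: X;id, X+F; non-recursive: b
Introduce X': X -> bX', X' -> ;idX' | +FX' | ε


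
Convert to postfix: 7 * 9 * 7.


Left to right (same or higher precedence on left)
Postfix: 7 9 * 7 *


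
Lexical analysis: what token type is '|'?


Pattern: operator symbol
Type: OPERATOR


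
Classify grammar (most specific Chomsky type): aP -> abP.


LHS has context (more than one symbol) and |LHS| ≤ |RHS|
Classification: Type 1 (Context-Sensitive)


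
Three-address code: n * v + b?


Break into single-operator statements:
t1 = n * v
t2 = t1 + b


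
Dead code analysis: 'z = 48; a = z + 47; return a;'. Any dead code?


z is read by a's definition; a is returned
No dead code


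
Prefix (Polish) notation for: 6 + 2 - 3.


left-to-right (same/higher precedence on left): tree is (- (+ 6 2) 3)
Prefix: - + 6 2 3


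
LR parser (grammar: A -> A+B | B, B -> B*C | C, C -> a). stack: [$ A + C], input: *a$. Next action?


'C' (not preceded by B*) is the handle for B -> C
Action: reduce (B -> C)


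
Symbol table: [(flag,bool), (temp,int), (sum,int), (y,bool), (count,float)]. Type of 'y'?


Lookup 'y' → type bool


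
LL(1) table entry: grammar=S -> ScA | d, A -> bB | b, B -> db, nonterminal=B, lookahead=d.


For [B, d]: 'd' ∈ FIRST(db)
Entry: B -> db


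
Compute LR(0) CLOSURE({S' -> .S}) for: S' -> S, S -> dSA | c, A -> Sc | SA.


Start: S' -> .S
For each item with dot before a nonterminal B, add B -> .γ for every B-production
Closure: [S' -> .S, S -> .dSA, S -> .c]


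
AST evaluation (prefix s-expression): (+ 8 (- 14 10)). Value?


Evaluate inner: (- 14 10) = 4
Evaluate root: (+ 8 4) = 12
Result: 12


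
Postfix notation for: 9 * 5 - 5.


Left to right (same or higher precedence on left)
Postfix: 9 5 * 5 -


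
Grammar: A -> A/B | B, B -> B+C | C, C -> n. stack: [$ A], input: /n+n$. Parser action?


shift '/' to continue A -> A/B
Action: shift


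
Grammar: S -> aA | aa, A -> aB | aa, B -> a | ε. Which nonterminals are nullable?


A nonterminal is nullable iff some alternative derives ε (directly, or every symbol in it is nullable)
Nullable: {B}


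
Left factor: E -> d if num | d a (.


Common prefix: 'd'
Factored: E -> d E', E' -> if num | a (


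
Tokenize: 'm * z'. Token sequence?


Scan left to right, longest-match per lexeme
Tokens: ID(m), OP(*), ID(z)


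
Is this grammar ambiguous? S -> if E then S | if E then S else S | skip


dangling else: 'if E then if E then skip else skip' parses two ways
Ambiguous


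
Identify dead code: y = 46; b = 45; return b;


y is assigned but never read
Dead: 'y = 46'


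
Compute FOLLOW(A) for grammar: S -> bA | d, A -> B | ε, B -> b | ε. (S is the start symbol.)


$ ∈ FOLLOW(S). For each A -> αBβ: add FIRST(β)\{ε} to FOLLOW(B); if β nullable, add FOLLOW(A).
FOLLOW(A) = {$}


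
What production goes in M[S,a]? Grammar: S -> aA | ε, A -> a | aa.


For [S, a]: 'a' ∈ FIRST(aA)
Entry: S -> aA


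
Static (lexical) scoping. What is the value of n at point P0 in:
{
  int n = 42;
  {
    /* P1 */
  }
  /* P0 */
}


n declared in the same block as P0
n = 42


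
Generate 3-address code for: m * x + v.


Break into single-operator statements:
t1 = m * x
t2 = t1 + v


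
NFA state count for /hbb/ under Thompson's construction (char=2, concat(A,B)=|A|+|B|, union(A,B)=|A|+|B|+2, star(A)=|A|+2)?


Syntax tree has 3 char leaf(s), 0 union(s), 0 star(s)
chars contribute 3×2 = 6; each union adds +2; each star adds +2
Total: 6 + 0 + 0 = 6 states


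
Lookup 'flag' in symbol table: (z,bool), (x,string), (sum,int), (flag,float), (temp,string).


Lookup 'flag' → type float


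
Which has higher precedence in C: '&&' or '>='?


'>=' is relational (level 7); '&&' is logical AND (level 2)
Higher level binds tighter
'>=' has higher precedence than '&&'


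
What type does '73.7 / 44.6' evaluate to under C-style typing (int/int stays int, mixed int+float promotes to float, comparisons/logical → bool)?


Operand types: float / float
Rule: mixed int/float promotes to float; int/int stays int
Result type: float


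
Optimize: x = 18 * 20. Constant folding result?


18 * 20 = 360 at compile time
Optimized: x = 360


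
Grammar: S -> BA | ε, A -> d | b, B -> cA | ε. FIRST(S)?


Per alternative of S: FIRST(BA) = {b, c, d}; FIRST(ε) = {ε}
FIRST(S) = {b, c, d, ε}


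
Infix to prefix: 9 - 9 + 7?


left-to-right (same/higher precedence on left): tree is (+ (- 9 9) 7)
Prefix: + - 9 9 7


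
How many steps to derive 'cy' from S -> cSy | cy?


Derivation: S => cy
Steps: 1


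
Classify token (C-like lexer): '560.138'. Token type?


Pattern: digits with a decimal point
Type: FLOAT_LITERAL


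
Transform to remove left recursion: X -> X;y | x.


Left-recursive alternatives: X;y; non-recursive: x
Introduce X': X -> xX', X' -> ;yX' | ε


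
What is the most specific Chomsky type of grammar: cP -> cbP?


LHS has context (more than one symbol) and |LHS| ≤ |RHS|
Classification: Type 1 (Context-Sensitive)


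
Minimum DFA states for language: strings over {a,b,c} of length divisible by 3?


Track length mod 3: states 0..2, accept at 0
Minimal DFA: 3 states


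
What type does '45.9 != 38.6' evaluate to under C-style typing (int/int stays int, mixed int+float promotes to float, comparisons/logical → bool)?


Operand types: float != float
Rule: comparison yields bool
Result type: bool


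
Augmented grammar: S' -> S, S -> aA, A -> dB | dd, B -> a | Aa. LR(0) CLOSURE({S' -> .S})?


Start: S' -> .S
For each item with dot before a nonterminal B, add B -> .γ for every B-production
Closure: [S' -> .S, S -> .aA]


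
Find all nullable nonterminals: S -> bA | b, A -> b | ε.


A nonterminal is nullable iff some alternative derives ε (directly, or every symbol in it is nullable)
Nullable: {A}


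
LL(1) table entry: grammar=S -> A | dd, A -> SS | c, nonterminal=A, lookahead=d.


For [A, d]: 'd' ∈ FIRST(SS)
Entry: A -> SS


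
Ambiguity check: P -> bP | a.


right-linear, alternatives start with distinct terminals 'b' vs 'a': unique leftmost derivation
Unambiguous


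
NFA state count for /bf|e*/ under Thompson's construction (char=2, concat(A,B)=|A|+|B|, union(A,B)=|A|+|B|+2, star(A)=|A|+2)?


Syntax tree has 3 char leaf(s), 1 union(s), 1 star(s)
chars contribute 3×2 = 6; each union adds +2; each star adds +2
Total: 6 + 2 + 2 = 10 states


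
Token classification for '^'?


Pattern: operator symbol
Type: OPERATOR


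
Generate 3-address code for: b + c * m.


Break into single-operator statements:
t1 = c * m
t2 = b + t1


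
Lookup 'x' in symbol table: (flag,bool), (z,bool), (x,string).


Lookup 'x' → type string


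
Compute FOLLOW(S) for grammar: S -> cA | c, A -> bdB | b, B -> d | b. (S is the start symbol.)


$ ∈ FOLLOW(S). For each A -> αBβ: add FIRST(β)\{ε} to FOLLOW(B); if β nullable, add FOLLOW(A).
FOLLOW(S) = {$}


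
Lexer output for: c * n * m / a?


Scan left to right, longest-match per lexeme
Tokens: ID(c), OP(*), ID(n), OP(*), ID(m), OP(/), ID(a)


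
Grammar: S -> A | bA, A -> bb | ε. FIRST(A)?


Per alternative of A: FIRST(bb) = {b}; FIRST(ε) = {ε}
FIRST(A) = {b, ε}


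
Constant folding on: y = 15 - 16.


15 - 16 = -1 at compile time
Optimized: y = -1


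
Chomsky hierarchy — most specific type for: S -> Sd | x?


Left-linear: every RHS is a terminal or one nonterminal followed by a terminal
Classification: Type 3 (Regular)


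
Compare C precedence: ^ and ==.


'==' is equality (level 6); '^' is bitwise XOR (level 4)
Higher level binds tighter
'==' has higher precedence than '^'


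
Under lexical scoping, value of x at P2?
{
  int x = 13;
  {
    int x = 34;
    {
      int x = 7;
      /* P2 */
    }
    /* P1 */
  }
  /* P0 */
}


x declared in the same block as P2
x = 7


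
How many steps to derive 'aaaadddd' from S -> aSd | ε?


Derivation: S => aSd => aaSdd => aaaSddd => aaaaSdddd => aaaadddd
Steps: 5


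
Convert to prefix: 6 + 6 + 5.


left-to-right (same/higher precedence on left): tree is (+ (+ 6 6) 5)
Prefix: + + 6 6 5


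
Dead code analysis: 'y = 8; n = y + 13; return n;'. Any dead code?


y is read by n's definition; n is returned
No dead code


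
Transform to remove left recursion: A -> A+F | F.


Left-recursive alternatives: A+F; non-recursive: F
Introduce A': A -> FA', A' -> +FA' | ε


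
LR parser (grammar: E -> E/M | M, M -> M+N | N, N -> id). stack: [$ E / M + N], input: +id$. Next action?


handle 'M+N' on top
Action: reduce (M -> M+N)


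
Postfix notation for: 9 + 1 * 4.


* has higher precedence, evaluate 1*4 first
Postfix: 9 1 4 * +


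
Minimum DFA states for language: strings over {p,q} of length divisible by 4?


Track length mod 4: states 0..3, accept at 0
Minimal DFA: 4 states


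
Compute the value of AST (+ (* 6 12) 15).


Evaluate inner: (* 6 12) = 72
Evaluate root: (+ 72 15) = 87
Result: 87


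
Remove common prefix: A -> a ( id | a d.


Common prefix: 'a'
Factored: A -> a A', A' -> ( id | d


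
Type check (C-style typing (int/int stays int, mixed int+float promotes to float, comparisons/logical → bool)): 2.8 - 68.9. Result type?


Operand types: float - float
Rule: mixed int/float promotes to float; int/int stays int
Result type: float


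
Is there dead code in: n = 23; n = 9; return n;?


first assignment to n is overwritten before any read
Dead: 'n = 23'


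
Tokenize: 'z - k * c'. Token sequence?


Scan left to right, longest-match per lexeme
Tokens: ID(z), OP(-), ID(k), OP(*), ID(c)


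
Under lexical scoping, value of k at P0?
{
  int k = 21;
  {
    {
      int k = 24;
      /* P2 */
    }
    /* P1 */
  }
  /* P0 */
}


k declared in the same block as P0
k = 21


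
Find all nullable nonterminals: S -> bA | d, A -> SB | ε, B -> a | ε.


A nonterminal is nullable iff some alternative derives ε (directly, or every symbol in it is nullable)
Nullable: {A, B}


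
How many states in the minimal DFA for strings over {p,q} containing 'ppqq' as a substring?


KMP-style automaton: 4 progress states + 1 absorbing accept = 5
Minimal DFA: 5 states


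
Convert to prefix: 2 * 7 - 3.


left-to-right (same/higher precedence on left): tree is (- (* 2 7) 3)
Prefix: - * 2 7 3


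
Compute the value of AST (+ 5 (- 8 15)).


Evaluate inner: (- 8 15) = -7
Evaluate root: (+ 5 -7) = -2
Result: -2


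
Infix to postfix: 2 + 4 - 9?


Left to right (same or higher precedence on left)
Postfix: 2 4 + 9 -


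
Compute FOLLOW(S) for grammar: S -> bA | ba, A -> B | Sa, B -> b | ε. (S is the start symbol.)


$ ∈ FOLLOW(S). For each A -> αBβ: add FIRST(β)\{ε} to FOLLOW(B); if β nullable, add FOLLOW(A).
FOLLOW(S) = {$, a}


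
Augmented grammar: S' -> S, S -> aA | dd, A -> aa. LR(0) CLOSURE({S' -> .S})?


Start: S' -> .S
For each item with dot before a nonterminal B, add B -> .γ for every B-production
Closure: [S' -> .S, S -> .aA, S -> .dd]


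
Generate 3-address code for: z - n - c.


Break into single-operator statements:
t1 = z - n
t2 = t1 - c


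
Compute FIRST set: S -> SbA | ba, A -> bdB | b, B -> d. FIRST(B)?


Per alternative of B: FIRST(d) = {d}
FIRST(B) = {d}


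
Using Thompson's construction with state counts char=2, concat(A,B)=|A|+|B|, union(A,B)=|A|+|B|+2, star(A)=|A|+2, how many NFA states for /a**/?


Syntax tree has 1 char leaf(s), 0 union(s), 2 star(s)
chars contribute 1×2 = 2; each union adds +2; each star adds +2
Total: 2 + 0 + 4 = 6 states


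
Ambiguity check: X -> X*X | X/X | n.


'n*n/n' has two parse trees (no precedence encoded between * and /)
Ambiguous


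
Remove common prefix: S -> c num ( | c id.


Common prefix: 'c'
Factored: S -> c S', S' -> num ( | id


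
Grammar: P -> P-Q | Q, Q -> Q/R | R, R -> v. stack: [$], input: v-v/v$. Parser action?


no handle on stack; shift 'v'
Action: shift


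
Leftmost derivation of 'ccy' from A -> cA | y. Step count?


Derivation: A => cA => ccA => ccy
Steps: 3


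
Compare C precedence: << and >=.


'<<' is shift (level 8); '>=' is relational (level 7)
Higher level binds tighter
'<<' has higher precedence than '>='


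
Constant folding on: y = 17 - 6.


17 - 6 = 11 at compile time
Optimized: y = 11


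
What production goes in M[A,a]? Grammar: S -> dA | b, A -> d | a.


For [A, a]: 'a' ∈ FIRST(a)
Entry: A -> a


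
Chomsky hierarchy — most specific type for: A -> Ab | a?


Left-linear: every RHS is a terminal or one nonterminal followed by a terminal
Classification: Type 3 (Regular)


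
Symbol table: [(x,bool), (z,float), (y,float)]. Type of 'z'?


Lookup 'z' → type float


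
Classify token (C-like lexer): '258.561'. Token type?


Pattern: digits with a decimal point
Type: FLOAT_LITERAL


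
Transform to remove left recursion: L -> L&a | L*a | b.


Left-recursive alternatives: L&a, L*a; non-recursive: b
Introduce L': L -> bL', L' -> &aL' | *aL' | ε


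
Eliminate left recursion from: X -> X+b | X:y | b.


Left-recursive alternatives: X+b, X:y; non-recursive: b
Introduce X': X -> bX', X' -> +bX' | :yX' | ε


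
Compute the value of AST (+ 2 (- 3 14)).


Evaluate inner: (- 3 14) = -11
Evaluate root: (+ 2 -11) = -9
Result: -9


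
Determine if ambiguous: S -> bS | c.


right-linear, alternatives start with distinct terminals 'b' vs 'c': unique leftmost derivation
Unambiguous


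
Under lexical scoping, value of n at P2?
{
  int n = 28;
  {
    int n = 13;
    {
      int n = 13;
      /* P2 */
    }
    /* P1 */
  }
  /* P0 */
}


n declared in the same block as P2
n = 13


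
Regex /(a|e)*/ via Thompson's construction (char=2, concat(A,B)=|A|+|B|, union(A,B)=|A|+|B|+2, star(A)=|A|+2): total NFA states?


Syntax tree has 2 char leaf(s), 1 union(s), 1 star(s)
chars contribute 2×2 = 4; each union adds +2; each star adds +2
Total: 4 + 2 + 2 = 8 states


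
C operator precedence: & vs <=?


'<=' is relational (level 7); '&' is bitwise AND (level 5)
Higher level binds tighter
'<=' has higher precedence than '&'


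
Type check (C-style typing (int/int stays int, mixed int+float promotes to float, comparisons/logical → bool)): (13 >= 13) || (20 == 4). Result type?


Operand types: bool || bool
Rule: logical operators take bool operands and yield bool
Result type: bool


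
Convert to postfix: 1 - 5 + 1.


Left to right (same or higher precedence on left)
Postfix: 1 5 - 1 +


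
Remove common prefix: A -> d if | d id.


Common prefix: 'd'
Factored: A -> d A', A' -> if | id


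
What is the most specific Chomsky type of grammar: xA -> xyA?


LHS has context (more than one symbol) and |LHS| ≤ |RHS|
Classification: Type 1 (Context-Sensitive)


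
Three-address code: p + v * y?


Break into single-operator statements:
t1 = v * y
t2 = p + t1


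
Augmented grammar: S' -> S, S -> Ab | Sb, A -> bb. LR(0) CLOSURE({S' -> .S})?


Start: S' -> .S
For each item with dot before a nonterminal B, add B -> .γ for every B-production
Closure: [S' -> .S, S -> .Ab, S -> .Sb, A -> .bb]


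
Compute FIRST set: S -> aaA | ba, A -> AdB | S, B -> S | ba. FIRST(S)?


Per alternative of S: FIRST(aaA) = {a}; FIRST(ba) = {b}
FIRST(S) = {a, b}


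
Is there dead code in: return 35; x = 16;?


statement follows a return and is unreachable
Dead: 'x = 16'


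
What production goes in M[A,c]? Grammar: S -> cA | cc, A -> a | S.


For [A, c]: 'c' ∈ FIRST(S)
Entry: A -> S


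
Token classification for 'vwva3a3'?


Pattern: letter/underscore followed by alphanumerics, not a keyword
Type: IDENTIFIER


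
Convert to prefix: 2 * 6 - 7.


left-to-right (same/higher precedence on left): tree is (- (* 2 6) 7)
Prefix: - * 2 6 7


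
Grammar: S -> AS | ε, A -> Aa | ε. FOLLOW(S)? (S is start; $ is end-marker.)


$ ∈ FOLLOW(S). For each A -> αBβ: add FIRST(β)\{ε} to FOLLOW(B); if β nullable, add FOLLOW(A).
FOLLOW(S) = {$}


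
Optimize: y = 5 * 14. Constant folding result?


5 * 14 = 70 at compile time
Optimized: y = 70


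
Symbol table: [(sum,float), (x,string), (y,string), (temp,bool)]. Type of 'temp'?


Lookup 'temp' → type bool


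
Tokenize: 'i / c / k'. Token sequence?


Scan left to right, longest-match per lexeme
Tokens: ID(i), OP(/), ID(c), OP(/), ID(k)


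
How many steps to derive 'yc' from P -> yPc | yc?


Derivation: P => yc
Steps: 1


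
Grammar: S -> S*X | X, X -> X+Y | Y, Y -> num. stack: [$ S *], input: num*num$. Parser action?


no handle ('S*' is not any RHS); shift 'num'
Action: shift


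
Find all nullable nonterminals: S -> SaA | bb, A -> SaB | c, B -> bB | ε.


A nonterminal is nullable iff some alternative derives ε (directly, or every symbol in it is nullable)
Nullable: {B}


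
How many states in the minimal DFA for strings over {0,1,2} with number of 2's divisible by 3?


Track (count of 2) mod 3: states 0..2, accept at 0
Minimal DFA: 3 states


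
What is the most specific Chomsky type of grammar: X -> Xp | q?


Left-linear: every RHS is a terminal or one nonterminal followed by a terminal
Classification: Type 3 (Regular)


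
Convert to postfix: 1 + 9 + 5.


Left to right (same or higher precedence on left)
Postfix: 1 9 + 5 +


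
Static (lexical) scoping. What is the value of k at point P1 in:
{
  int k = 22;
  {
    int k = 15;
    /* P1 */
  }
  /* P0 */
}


k declared in the same block as P1
k = 15


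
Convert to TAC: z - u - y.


Break into single-operator statements:
t1 = z - u
t2 = t1 - y


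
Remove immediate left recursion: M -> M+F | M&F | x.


Left-recursive alternatives: M+F, M&F; non-recursive: x
Introduce M': M -> xM', M' -> +FM' | &FM' | ε


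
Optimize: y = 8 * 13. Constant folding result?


8 * 13 = 104 at compile time
Optimized: y = 104


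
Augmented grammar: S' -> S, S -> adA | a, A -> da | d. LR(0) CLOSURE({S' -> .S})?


Start: S' -> .S
For each item with dot before a nonterminal B, add B -> .γ for every B-production
Closure: [S' -> .S, S -> .adA, S -> .a]


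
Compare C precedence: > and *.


'*' is multiplicative (level 10); '>' is relational (level 7)
Higher level binds tighter
'*' has higher precedence than '>'


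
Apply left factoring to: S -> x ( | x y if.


Common prefix: 'x'
Factored: S -> x S', S' -> ( | y if


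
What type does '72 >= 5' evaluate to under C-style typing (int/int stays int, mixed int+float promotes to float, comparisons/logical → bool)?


Operand types: int >= int
Rule: comparison yields bool
Result type: bool


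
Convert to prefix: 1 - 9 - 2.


left-to-right (same/higher precedence on left): tree is (- (- 1 9) 2)
Prefix: - - 1 9 2


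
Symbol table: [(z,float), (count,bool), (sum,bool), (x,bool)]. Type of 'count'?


Lookup 'count' → type bool


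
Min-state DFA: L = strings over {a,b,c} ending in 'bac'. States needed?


Track the longest suffix of input matching a prefix of 'bac': 4 classes (prefixes of length 0..3)
Minimal DFA: 4 states


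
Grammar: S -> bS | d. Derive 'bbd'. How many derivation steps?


Derivation: S => bS => bbS => bbd
Steps: 3


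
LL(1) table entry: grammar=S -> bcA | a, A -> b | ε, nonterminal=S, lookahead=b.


For [S, b]: 'b' ∈ FIRST(bcA)
Entry: S -> bcA


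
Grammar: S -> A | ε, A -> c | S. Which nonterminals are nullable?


A nonterminal is nullable iff some alternative derives ε (directly, or every symbol in it is nullable)
Nullable: {A, S}


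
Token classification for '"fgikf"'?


Pattern: double-quoted sequence
Type: STRING_LITERAL


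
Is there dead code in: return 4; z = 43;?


statement follows a return and is unreachable
Dead: 'z = 43'


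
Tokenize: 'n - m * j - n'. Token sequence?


Scan left to right, longest-match per lexeme
Tokens: ID(n), OP(-), ID(m), OP(*), ID(j), OP(-), ID(n)


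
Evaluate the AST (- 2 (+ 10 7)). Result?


Evaluate inner: (+ 10 7) = 17
Evaluate root: (- 2 17) = -15
Result: -15


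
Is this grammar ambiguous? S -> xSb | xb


balanced x^n…b^n: each string has a unique parse
Unambiguous


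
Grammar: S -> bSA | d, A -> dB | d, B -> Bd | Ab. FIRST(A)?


Per alternative of A: FIRST(dB) = {d}; FIRST(d) = {d}
FIRST(A) = {d}


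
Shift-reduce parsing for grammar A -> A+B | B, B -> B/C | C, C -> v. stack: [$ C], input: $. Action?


'C' (not preceded by B/) is the handle for B -> C
Action: reduce (B -> C)


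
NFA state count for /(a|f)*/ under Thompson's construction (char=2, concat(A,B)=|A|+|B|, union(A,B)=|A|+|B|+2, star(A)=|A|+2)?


Syntax tree has 2 char leaf(s), 1 union(s), 1 star(s)
chars contribute 2×2 = 4; each union adds +2; each star adds +2
Total: 4 + 2 + 2 = 8 states


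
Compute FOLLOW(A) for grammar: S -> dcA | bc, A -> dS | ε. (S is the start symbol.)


$ ∈ FOLLOW(S). For each A -> αBβ: add FIRST(β)\{ε} to FOLLOW(B); if β nullable, add FOLLOW(A).
FOLLOW(A) = {$}


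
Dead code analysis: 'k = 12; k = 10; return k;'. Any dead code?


first assignment to k is overwritten before any read
Dead: 'k = 12'


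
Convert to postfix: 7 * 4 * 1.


Left to right (same or higher precedence on left)
Postfix: 7 4 * 1 *


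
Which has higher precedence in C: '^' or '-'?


'-' is additive (level 9); '^' is bitwise XOR (level 4)
Higher level binds tighter
'-' has higher precedence than '^'


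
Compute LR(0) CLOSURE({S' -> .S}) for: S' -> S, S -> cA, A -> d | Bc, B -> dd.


Start: S' -> .S
For each item with dot before a nonterminal B, add B -> .γ for every B-production
Closure: [S' -> .S, S -> .cA]


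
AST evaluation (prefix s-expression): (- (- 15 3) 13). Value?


Evaluate inner: (- 15 3) = 12
Evaluate root: (- 12 13) = -1
Result: -1


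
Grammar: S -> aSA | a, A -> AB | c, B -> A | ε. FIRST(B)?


Per alternative of B: FIRST(A) = {c}; FIRST(ε) = {ε}
FIRST(B) = {c, ε}


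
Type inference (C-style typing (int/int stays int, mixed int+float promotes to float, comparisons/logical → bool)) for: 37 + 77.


Operand types: int + int
Rule: mixed int/float promotes to float; int/int stays int
Result type: int


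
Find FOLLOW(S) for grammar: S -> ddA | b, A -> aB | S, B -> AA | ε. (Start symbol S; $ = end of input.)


$ ∈ FOLLOW(S). For each A -> αBβ: add FIRST(β)\{ε} to FOLLOW(B); if β nullable, add FOLLOW(A).
FOLLOW(S) = {$, a, b, d}


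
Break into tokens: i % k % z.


Scan left to right, longest-match per lexeme
Tokens: ID(i), OP(%), ID(k), OP(%), ID(z)


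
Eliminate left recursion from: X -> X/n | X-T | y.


Left-recursive alternatives: X/n, X-T; non-recursive: y
Introduce X': X -> yX', X' -> /nX' | -TX' | ε


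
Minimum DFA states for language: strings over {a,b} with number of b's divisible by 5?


Track (count of b) mod 5: states 0..4, accept at 0
Minimal DFA: 5 states


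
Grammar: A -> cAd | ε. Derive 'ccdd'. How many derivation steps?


Derivation: A => cAd => ccAdd => ccdd
Steps: 3


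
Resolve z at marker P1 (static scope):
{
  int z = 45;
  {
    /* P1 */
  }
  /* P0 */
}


P1's block does not declare z; resolves to the enclosing declaration at depth 0
z = 45


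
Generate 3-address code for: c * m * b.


Break into single-operator statements:
t1 = c * m
t2 = t1 * b


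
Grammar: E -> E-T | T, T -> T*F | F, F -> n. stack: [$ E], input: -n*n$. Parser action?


shift '-' to continue E -> E-T
Action: shift


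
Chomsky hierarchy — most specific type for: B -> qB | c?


Right-linear: every RHS is a terminal or a terminal followed by one nonterminal
Classification: Type 3 (Regular)


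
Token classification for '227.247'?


Pattern: digits with a decimal point
Type: FLOAT_LITERAL


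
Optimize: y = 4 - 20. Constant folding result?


4 - 20 = -16 at compile time
Optimized: y = -16


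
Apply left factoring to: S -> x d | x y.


Common prefix: 'x'
Factored: S -> x S', S' -> d | y


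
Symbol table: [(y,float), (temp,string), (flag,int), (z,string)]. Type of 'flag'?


Lookup 'flag' → type int


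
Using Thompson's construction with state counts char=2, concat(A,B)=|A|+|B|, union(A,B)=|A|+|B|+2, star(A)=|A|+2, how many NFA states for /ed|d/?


Syntax tree has 3 char leaf(s), 1 union(s), 0 star(s)
chars contribute 3×2 = 6; each union adds +2; each star adds +2
Total: 6 + 2 + 0 = 8 states


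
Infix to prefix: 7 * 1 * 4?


left-to-right (same/higher precedence on left): tree is (* (* 7 1) 4)
Prefix: * * 7 1 4


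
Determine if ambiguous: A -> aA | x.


right-linear, alternatives start with distinct terminals 'a' vs 'x': unique leftmost derivation
Unambiguous


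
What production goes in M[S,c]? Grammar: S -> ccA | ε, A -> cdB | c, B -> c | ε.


For [S, c]: 'c' ∈ FIRST(ccA)
Entry: S -> ccA


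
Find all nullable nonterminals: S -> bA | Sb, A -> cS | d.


A nonterminal is nullable iff some alternative derives ε (directly, or every symbol in it is nullable)
Nullable: {}


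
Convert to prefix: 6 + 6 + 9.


left-to-right (same/higher precedence on left): tree is (+ (+ 6 6) 9)
Prefix: + + 6 6 9


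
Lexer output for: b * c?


Scan left to right, longest-match per lexeme
Tokens: ID(b), OP(*), ID(c)


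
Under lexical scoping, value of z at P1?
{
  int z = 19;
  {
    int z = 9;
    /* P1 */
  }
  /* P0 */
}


z declared in the same block as P1
z = 9


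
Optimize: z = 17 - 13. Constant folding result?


17 - 13 = 4 at compile time
Optimized: z = 4


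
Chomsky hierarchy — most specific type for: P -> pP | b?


Right-linear: every RHS is a terminal or a terminal followed by one nonterminal
Classification: Type 3 (Regular)


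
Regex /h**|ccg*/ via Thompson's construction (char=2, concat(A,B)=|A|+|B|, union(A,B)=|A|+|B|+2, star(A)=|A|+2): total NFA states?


Syntax tree has 4 char leaf(s), 1 union(s), 3 star(s)
chars contribute 4×2 = 8; each union adds +2; each star adds +2
Total: 8 + 2 + 6 = 16 states


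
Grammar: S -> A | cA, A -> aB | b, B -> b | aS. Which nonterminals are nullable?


A nonterminal is nullable iff some alternative derives ε (directly, or every symbol in it is nullable)
Nullable: {}


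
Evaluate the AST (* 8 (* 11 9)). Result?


Evaluate inner: (* 11 9) = 99
Evaluate root: (* 8 99) = 792
Result: 792


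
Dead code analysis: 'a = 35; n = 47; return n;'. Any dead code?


a is assigned but never read
Dead: 'a = 35'


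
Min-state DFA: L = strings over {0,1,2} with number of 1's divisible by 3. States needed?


Track (count of 1) mod 3: states 0..2, accept at 0
Minimal DFA: 3 states


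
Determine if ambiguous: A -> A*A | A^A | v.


'v*v^v' has two parse trees (no precedence encoded between * and ^)
Ambiguous


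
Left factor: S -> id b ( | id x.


Common prefix: 'id'
Factored: S -> id S', S' -> b ( | x


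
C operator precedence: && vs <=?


'<=' is relational (level 7); '&&' is logical AND (level 2)
Higher level binds tighter
'<=' has higher precedence than '&&'


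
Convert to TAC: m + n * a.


Break into single-operator statements:
t1 = n * a
t2 = m + t1


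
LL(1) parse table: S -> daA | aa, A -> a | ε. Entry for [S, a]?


For [S, a]: 'a' ∈ FIRST(aa)
Entry: S -> aa


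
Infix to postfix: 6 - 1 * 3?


* has higher precedence, evaluate 1*3 first
Postfix: 6 1 3 * -


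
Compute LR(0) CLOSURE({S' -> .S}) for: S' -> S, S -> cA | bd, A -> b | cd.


Start: S' -> .S
For each item with dot before a nonterminal B, add B -> .γ for every B-production
Closure: [S' -> .S, S -> .cA, S -> .bd]


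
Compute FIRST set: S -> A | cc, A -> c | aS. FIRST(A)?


Per alternative of A: FIRST(c) = {c}; FIRST(aS) = {a}
FIRST(A) = {a, c}


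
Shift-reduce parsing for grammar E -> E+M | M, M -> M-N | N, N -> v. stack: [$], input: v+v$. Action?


no handle on stack; shift 'v'
Action: shift


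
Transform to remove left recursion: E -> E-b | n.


Left-recursive alternatives: E-b; non-recursive: n
Introduce E': E -> nE', E' -> -bE' | ε


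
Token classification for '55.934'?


Pattern: digits with a decimal point
Type: FLOAT_LITERAL


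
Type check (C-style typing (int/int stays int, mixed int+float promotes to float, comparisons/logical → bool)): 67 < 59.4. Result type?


Operand types: int < float
Rule: comparison yields bool
Result type: bool


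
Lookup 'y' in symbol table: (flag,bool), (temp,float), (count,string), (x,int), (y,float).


Lookup 'y' → type float


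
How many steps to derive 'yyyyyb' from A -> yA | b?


Derivation: A => yA => yyA => yyyA => yyyyA => yyyyyA => yyyyyb
Steps: 6


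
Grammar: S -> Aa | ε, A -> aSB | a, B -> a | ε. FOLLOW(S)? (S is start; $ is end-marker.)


$ ∈ FOLLOW(S). For each A -> αBβ: add FIRST(β)\{ε} to FOLLOW(B); if β nullable, add FOLLOW(A).
FOLLOW(S) = {$, a}


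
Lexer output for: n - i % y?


Scan left to right, longest-match per lexeme
Tokens: ID(n), OP(-), ID(i), OP(%), ID(y)


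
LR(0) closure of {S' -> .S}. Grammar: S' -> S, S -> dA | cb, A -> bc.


Start: S' -> .S
For each item with dot before a nonterminal B, add B -> .γ for every B-production
Closure: [S' -> .S, S -> .dA, S -> .cb]


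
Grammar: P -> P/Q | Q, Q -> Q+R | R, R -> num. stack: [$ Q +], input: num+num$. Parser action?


no handle; shift 'num'
Action: shift


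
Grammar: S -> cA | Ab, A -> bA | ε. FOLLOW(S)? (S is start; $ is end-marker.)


$ ∈ FOLLOW(S). For each A -> αBβ: add FIRST(β)\{ε} to FOLLOW(B); if β nullable, add FOLLOW(A).
FOLLOW(S) = {$}


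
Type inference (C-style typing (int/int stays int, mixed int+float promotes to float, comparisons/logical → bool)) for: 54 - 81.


Operand types: int - int
Rule: mixed int/float promotes to float; int/int stays int
Result type: int


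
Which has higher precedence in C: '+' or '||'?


'+' is additive (level 9); '||' is logical OR (level 1)
Higher level binds tighter
'+' has higher precedence than '||'


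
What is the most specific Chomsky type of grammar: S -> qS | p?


Right-linear: every RHS is a terminal or a terminal followed by one nonterminal
Classification: Type 3 (Regular)


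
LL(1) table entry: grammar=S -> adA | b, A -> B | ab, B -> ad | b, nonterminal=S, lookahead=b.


For [S, b]: 'b' ∈ FIRST(b)
Entry: S -> b


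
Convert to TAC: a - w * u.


Break into single-operator statements:
t1 = w * u
t2 = a - t1


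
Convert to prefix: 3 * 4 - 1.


left-to-right (same/higher precedence on left): tree is (- (* 3 4) 1)
Prefix: - * 3 4 1


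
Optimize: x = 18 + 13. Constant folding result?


18 + 13 = 31 at compile time
Optimized: x = 31


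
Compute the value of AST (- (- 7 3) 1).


Evaluate inner: (- 7 3) = 4
Evaluate root: (- 4 1) = 3
Result: 3


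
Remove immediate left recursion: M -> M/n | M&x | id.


Left-recursive alternatives: M/n, M&x; non-recursive: id
Introduce M': M -> idM', M' -> /nM' | &xM' | ε


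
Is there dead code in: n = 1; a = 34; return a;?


n is assigned but never read
Dead: 'n = 1'


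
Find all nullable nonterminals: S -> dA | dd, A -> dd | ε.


A nonterminal is nullable iff some alternative derives ε (directly, or every symbol in it is nullable)
Nullable: {A}


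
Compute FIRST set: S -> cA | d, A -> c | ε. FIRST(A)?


Per alternative of A: FIRST(c) = {c}; FIRST(ε) = {ε}
FIRST(A) = {c, ε}


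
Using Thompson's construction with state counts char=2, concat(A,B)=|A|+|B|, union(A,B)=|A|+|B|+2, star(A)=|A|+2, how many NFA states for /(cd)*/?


Syntax tree has 2 char leaf(s), 0 union(s), 1 star(s)
chars contribute 2×2 = 4; each union adds +2; each star adds +2
Total: 4 + 0 + 2 = 6 states


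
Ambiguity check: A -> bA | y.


right-linear, alternatives start with distinct terminals 'b' vs 'y': unique leftmost derivation
Unambiguous


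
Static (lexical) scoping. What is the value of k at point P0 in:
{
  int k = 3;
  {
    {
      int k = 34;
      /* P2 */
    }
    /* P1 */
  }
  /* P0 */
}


k declared in the same block as P0
k = 3


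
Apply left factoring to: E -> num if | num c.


Common prefix: 'num'
Factored: E -> num E', E' -> if | c


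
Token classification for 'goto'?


Pattern: reserved word
Type: KEYWORD


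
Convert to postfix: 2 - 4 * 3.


* has higher precedence, evaluate 4*3 first
Postfix: 2 4 3 * -


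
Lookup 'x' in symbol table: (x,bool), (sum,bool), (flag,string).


Lookup 'x' → type bool


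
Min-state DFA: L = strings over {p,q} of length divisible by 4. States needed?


Track length mod 4: states 0..3, accept at 0
Minimal DFA: 4 states


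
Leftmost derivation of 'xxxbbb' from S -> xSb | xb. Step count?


Derivation: S => xSb => xxSbb => xxxbbb
Steps: 3


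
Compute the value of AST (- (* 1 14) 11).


Evaluate inner: (* 1 14) = 14
Evaluate root: (- 14 11) = 3
Result: 3


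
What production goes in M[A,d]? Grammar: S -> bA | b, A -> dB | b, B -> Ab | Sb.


For [A, d]: 'd' ∈ FIRST(dB)
Entry: A -> dB


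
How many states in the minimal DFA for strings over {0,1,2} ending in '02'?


Track the longest suffix of input matching a prefix of '02': 3 classes (prefixes of length 0..2)
Minimal DFA: 3 states


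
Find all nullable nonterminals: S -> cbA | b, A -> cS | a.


A nonterminal is nullable iff some alternative derives ε (directly, or every symbol in it is nullable)
Nullable: {}


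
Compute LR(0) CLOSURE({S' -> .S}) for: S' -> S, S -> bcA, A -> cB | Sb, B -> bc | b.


Start: S' -> .S
For each item with dot before a nonterminal B, add B -> .γ for every B-production
Closure: [S' -> .S, S -> .bcA]


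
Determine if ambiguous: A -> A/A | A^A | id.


'id/id^id' has two parse trees (no precedence encoded between / and ^)
Ambiguous


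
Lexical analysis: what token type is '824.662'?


Pattern: digits with a decimal point
Type: FLOAT_LITERAL


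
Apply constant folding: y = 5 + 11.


5 + 11 = 16 at compile time
Optimized: y = 16


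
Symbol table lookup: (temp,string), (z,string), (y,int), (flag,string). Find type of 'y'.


Lookup 'y' → type int


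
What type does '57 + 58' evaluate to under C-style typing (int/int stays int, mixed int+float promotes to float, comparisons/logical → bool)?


Operand types: int + int
Rule: mixed int/float promotes to float; int/int stays int
Result type: int
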